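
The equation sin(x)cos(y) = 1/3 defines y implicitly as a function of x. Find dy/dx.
Apply d/dx to both sides, remembering that y depends on x. Each occurrence of y therefore brings in a y' = dy/dx via the chain rule.

With F(x, y) equal to the left-hand side minus the right, differentiate F term by term:
  d/dx[sin(x)·cos(y)] = -y'·sin(x)·sin(y) + cos(x)·cos(y)
  d/dx[-1/3] = 0
Adding these up, d/dx[F] = 0 becomes
  (cos(x)·cos(y)) + (-sin(x)·sin(y))·y' = 0,
so isolating y',
  dy/dx = -(cos(x)·cos(y))/(-sin(x)·sin(y)) = 1/(tan(x)·tan(y))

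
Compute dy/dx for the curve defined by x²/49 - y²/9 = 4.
Differentiate the relation implicitly: treat y = y(x) and apply the chain rule, so every y-derivative picks up a y' = dy/dx factor.

With everything moved to the left-hand side, differentiate term by term:
  d/dx[x^2/49] = 2x/49
  d/dx[-y^2/9] = -2y·y'/9
  d/dx[-4] = 0

Separating the contributions that come from x directly and those that come through y:
  without y':      2x/49
  multiplying y':  -2y/9

so (2x/49) + (-2y/9)·y' = 0, and therefore
  dy/dx = -(2x/49)/(-2y/9) = 9x/(49y)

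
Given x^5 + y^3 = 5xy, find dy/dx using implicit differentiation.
Take d/dx of both sides. Since y is implicitly a function of x, the chain rule attaches a y' = dy/dx factor whenever we differentiate through y.

Set F(x, y) = (left side) − (right side), so the curve is F = 0. Differentiating each term of F:
  d/dx[x^5] = 5x^4
  d/dx[-5xy] = -5x·y' - 5y
  d/dx[y^3] = 3y^2·y'

Collecting, the y'-free part is the partial derivative in x and the y' coefficient is the partial derivative in y:
  ∂F/∂x = 5x^4 - 5y
  ∂F/∂y = -5x + 3y^2

so d/dx[F(x, y(x))] = ∂F/∂x + (∂F/∂y)·y' = 0. Rearranging,
  dy/dx = -(∂F/∂x)/(∂F/∂y) = -(5x^4 - 5y)/(-5x + 3y^2) = 5(x^4 - y)/(5x - 3y^2)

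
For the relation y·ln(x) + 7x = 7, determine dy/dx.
Differentiate both sides with respect to x, treating y as y(x). By the chain rule, any term containing y contributes a factor of y' = dy/dx when we differentiate it.

Move every term to one side and write the relation as F(x, y) = 0. Term by term,
  d/dx[7x] = 7
  d/dx[y·ln(x)] = y'·ln(x) + y/x
  d/dx[-7] = 0

The pieces without y' make up ∂F/∂x and the coefficient of y' is ∂F/∂y:
  ∂F/∂x = 7 + y/x,
  ∂F/∂y = ln(x).

Since d/dx[F] = ∂F/∂x + (∂F/∂y)·y' = 0, solve for y':
  (∂F/∂y)·y' = -∂F/∂x
  dy/dx = -(∂F/∂x)/(∂F/∂y) = -(7 + y/x)/(ln(x))
        = -((7x + y)/x)/(ln(x)) = (-7x - y)/(x·ln(x))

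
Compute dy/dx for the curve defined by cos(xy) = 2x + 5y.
Differentiate the relation implicitly: treat y = y(x) and apply the chain rule, so every y-derivative picks up a y' = dy/dx factor.

With everything moved to the left-hand side, differentiate term by term:
  d/dx[-2x] = -2
  d/dx[-5y] = -5·y'
  d/dx[cos(xy)] = -(x·y' + y)·sin(xy)

Separating the contributions that come from x directly and those that come through y:
  without y':      -y·sin(xy) - 2
  multiplying y':  -x·sin(xy) - 5

so (-y·sin(xy) - 2) + (-x·sin(xy) - 5)·y' = 0, and therefore
  dy/dx = -(-y·sin(xy) - 2)/(-x·sin(xy) - 5) = -(y·sin(xy) + 2)/(x·sin(xy) + 5)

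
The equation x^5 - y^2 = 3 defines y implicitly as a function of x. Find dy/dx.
Take d/dx of both sides. Since y is implicitly a function of x, the chain rule attaches a y' = dy/dx factor whenever we differentiate through y.

Set F(x, y) = (left side) − (right side), so the curve is F = 0. Differentiating each term of F:
  d/dx[x^5] = 5x^4
  d/dx[-y^2] = -2y·y'
  d/dx[-3] = 0

Collecting, the y'-free part is the partial derivative in x and the y' coefficient is the partial derivative in y:
  ∂F/∂x = 5x^4
  ∂F/∂y = -2y

so d/dx[F(x, y(x))] = ∂F/∂x + (∂F/∂y)·y' = 0. Rearranging,
  dy/dx = -(∂F/∂x)/(∂F/∂y) = -(5x^4)/(-2y) = 5x^4/(2y)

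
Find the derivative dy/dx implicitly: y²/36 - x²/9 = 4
Take d/dx of both sides. Since y is implicitly a function of x, the chain rule attaches a y' = dy/dx factor whenever we differentiate through y.

Set F(x, y) = (left side) − (right side), so the curve is F = 0. Differentiating each term of F:
  d/dx[-x^2/9] = -2x/9
  d/dx[y^2/36] = y·y'/18
  d/dx[-4] = 0

Collecting, the y'-free part is the partial derivative in x and the y' coefficient is the partial derivative in y:
  ∂F/∂x = -2x/9
  ∂F/∂y = y/18

so d/dx[F(x, y(x))] = ∂F/∂x + (∂F/∂y)·y' = 0. Rearranging,
  dy/dx = -(∂F/∂x)/(∂F/∂y) = -(-2x/9)/(y/18) = 4x/y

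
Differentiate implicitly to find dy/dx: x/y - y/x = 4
Differentiate both sides with respect to x, treating y as y(x). By the chain rule, any term containing y contributes a factor of y' = dy/dx when we differentiate it.

Move every term to one side and write the relation as F(x, y) = 0. Term by term,
  d/dx[x/y] = -x·y'/y^2 + 1/y
  d/dx[-y/x] = -y'/x + y/x^2
  d/dx[-4] = 0

The pieces without y' make up ∂F/∂x and the coefficient of y' is ∂F/∂y:
  ∂F/∂x = 1/y + y/x^2,
  ∂F/∂y = -x/y^2 - 1/x.

Since d/dx[F] = ∂F/∂x + (∂F/∂y)·y' = 0, solve for y':
  (∂F/∂y)·y' = -∂F/∂x
  dy/dx = -(∂F/∂x)/(∂F/∂y) = -(1/y + y/x^2)/(-x/y^2 - 1/x)
        = -((x^2 + y^2)/(x^2y))/(-(x^2 + y^2)/(xy^2)) = y/x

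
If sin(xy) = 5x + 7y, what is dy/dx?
Differentiate both sides with respect to x, treating y as y(x). By the chain rule, any term containing y contributes a factor of y' = dy/dx when we differentiate it.

Move every term to one side and write the relation as F(x, y) = 0. Term by term,
  d/dx[-5x] = -5
  d/dx[-7y] = -7·y'
  d/dx[sin(xy)] = (x·y' + y)·cos(xy)

The pieces without y' make up ∂F/∂x and the coefficient of y' is ∂F/∂y:
  ∂F/∂x = y·cos(xy) - 5,
  ∂F/∂y = x·cos(xy) - 7.

Since d/dx[F] = ∂F/∂x + (∂F/∂y)·y' = 0, solve for y':
  (∂F/∂y)·y' = -∂F/∂x
  dy/dx = -(∂F/∂x)/(∂F/∂y) = -(y·cos(xy) - 5)/(x·cos(xy) - 7) = (-y·cos(xy) + 5)/(x·cos(xy) - 7)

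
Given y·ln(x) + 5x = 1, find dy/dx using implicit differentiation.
Take d/dx of both sides. Since y is implicitly a function of x, the chain rule attaches a y' = dy/dx factor whenever we differentiate through y.

Set F(x, y) = (left side) − (right side), so the curve is F = 0. Differentiating each term of F:
  d/dx[5x] = 5
  d/dx[y·ln(x)] = y'·ln(x) + y/x
  d/dx[-1] = 0

Collecting, the y'-free part is the partial derivative in x and the y' coefficient is the partial derivative in y:
  ∂F/∂x = 5 + y/x
  ∂F/∂y = ln(x)

so d/dx[F(x, y(x))] = ∂F/∂x + (∂F/∂y)·y' = 0. Rearranging,
  dy/dx = -(∂F/∂x)/(∂F/∂y) = -(5 + y/x)/(ln(x))
        = -((5x + y)/x)/(ln(x)) = (-5x - y)/(x·ln(x))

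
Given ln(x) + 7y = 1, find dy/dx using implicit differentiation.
Differentiate the relation implicitly: treat y = y(x) and apply the chain rule, so every y-derivative picks up a y' = dy/dx factor.

With everything moved to the left-hand side, differentiate term by term:
  d/dx[7y] = 7·y'
  d/dx[ln(x)] = 1/x
  d/dx[-1] = 0

Separating the contributions that come from x directly and those that come through y:
  without y':      1/x
  multiplying y':  7

so (1/x) + (7)·y' = 0, and therefore
  dy/dx = -(1/x)/(7) = -1/(7x)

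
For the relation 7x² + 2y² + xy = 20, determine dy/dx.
Apply d/dx to both sides, remembering that y depends on x. Each occurrence of y therefore brings in a y' = dy/dx via the chain rule.

With F(x, y) equal to the left-hand side minus the right, differentiate F term by term:
  d/dx[7x^2] = 14x
  d/dx[xy] = x·y' + y
  d/dx[2y^2] = 4y·y'
  d/dx[-20] = 0
Adding these up, d/dx[F] = 0 becomes
  (14x + y) + (x + 4y)·y' = 0,
so isolating y',
  dy/dx = -(14x + y)/(x + 4y) = (-14x - y)/(x + 4y)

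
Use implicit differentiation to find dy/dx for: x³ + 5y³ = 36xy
Apply d/dx to both sides, remembering that y depends on x. Each occurrence of y therefore brings in a y' = dy/dx via the chain rule.

With F(x, y) equal to the left-hand side minus the right, differentiate F term by term:
  d/dx[x^3] = 3x^2
  d/dx[-36xy] = -36x·y' - 36y
  d/dx[5y^3] = 15y^2·y'
Adding these up, d/dx[F] = 0 becomes
  (3x^2 - 36y) + (-36x + 15y^2)·y' = 0,
so isolating y',
  dy/dx = -(3x^2 - 36y)/(-36x + 15y^2) = (x^2 - 12y)/(12x - 5y^2)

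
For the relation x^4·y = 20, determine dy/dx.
Take d/dx of both sides. Since y is implicitly a function of x, the chain rule attaches a y' = dy/dx factor whenever we differentiate through y.

Set F(x, y) = (left side) − (right side), so the curve is F = 0. Differentiating each term of F:
  d/dx[x^4y] = x^4·y' + 4x^3y
  d/dx[-20] = 0

Collecting, the y'-free part is the partial derivative in x and the y' coefficient is the partial derivative in y:
  ∂F/∂x = 4x^3y
  ∂F/∂y = x^4

so d/dx[F(x, y(x))] = ∂F/∂x + (∂F/∂y)·y' = 0. Rearranging,
  dy/dx = -(∂F/∂x)/(∂F/∂y) = -(4x^3y)/(x^4) = -4y/x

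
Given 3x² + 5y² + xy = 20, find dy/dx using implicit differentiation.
Differentiate the relation implicitly: treat y = y(x) and apply the chain rule, so every y-derivative picks up a y' = dy/dx factor.

With everything moved to the left-hand side, differentiate term by term:
  d/dx[3x^2] = 6x
  d/dx[xy] = x·y' + y
  d/dx[5y^2] = 10y·y'
  d/dx[-20] = 0

Separating the contributions that come from x directly and those that come through y:
  without y':      6x + y
  multiplying y':  x + 10y

so (6x + y) + (x + 10y)·y' = 0, and therefore
  dy/dx = -(6x + y)/(x + 10y) = (-6x - y)/(x + 10y)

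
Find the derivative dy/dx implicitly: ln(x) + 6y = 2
Apply d/dx to both sides, remembering that y depends on x. Each occurrence of y therefore brings in a y' = dy/dx via the chain rule.

With F(x, y) equal to the left-hand side minus the right, differentiate F term by term:
  d/dx[6y] = 6·y'
  d/dx[ln(x)] = 1/x
  d/dx[-2] = 0
Adding these up, d/dx[F] = 0 becomes
  (1/x) + (6)·y' = 0,
so isolating y',
  dy/dx = -(1/x)/(6) = -1/(6x)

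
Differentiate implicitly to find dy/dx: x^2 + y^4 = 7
Apply d/dx to both sides, remembering that y depends on x. Each occurrence of y therefore brings in a y' = dy/dx via the chain rule.

With F(x, y) equal to the left-hand side minus the right, differentiate F term by term:
  d/dx[x^2] = 2x
  d/dx[y^4] = 4y^3·y'
  d/dx[-7] = 0
Adding these up, d/dx[F] = 0 becomes
  (2x) + (4y^3)·y' = 0,
so isolating y',
  dy/dx = -(2x)/(4y^3) = -x/(2y^3)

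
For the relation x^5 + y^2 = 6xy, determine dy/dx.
Take d/dx of both sides. Since y is implicitly a function of x, the chain rule attaches a y' = dy/dx factor whenever we differentiate through y.

Set F(x, y) = (left side) − (right side), so the curve is F = 0. Differentiating each term of F:
  d/dx[x^5] = 5x^4
  d/dx[-6xy] = -6x·y' - 6y
  d/dx[y^2] = 2y·y'

Collecting, the y'-free part is the partial derivative in x and the y' coefficient is the partial derivative in y:
  ∂F/∂x = 5x^4 - 6y
  ∂F/∂y = -6x + 2y

so d/dx[F(x, y(x))] = ∂F/∂x + (∂F/∂y)·y' = 0. Rearranging,
  dy/dx = -(∂F/∂x)/(∂F/∂y) = -(5x^4 - 6y)/(-6x + 2y) = (5x^4 - 6y)/(2(3x - y))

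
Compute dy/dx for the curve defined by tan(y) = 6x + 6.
Apply d/dx to both sides, remembering that y depends on x. Each occurrence of y therefore brings in a y' = dy/dx via the chain rule.

With F(x, y) equal to the left-hand side minus the right, differentiate F term by term:
  d/dx[-6x] = -6
  d/dx[tan(y)] = y'(tan(y)^2 + 1)
  d/dx[-6] = 0
Adding these up, d/dx[F] = 0 becomes
  (-6) + (tan(y)^2 + 1)·y' = 0,
so isolating y',
  dy/dx = -(-6)/(tan(y)^2 + 1) = 6cos(y)^2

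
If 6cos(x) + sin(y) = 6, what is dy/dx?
Differentiate the relation implicitly: treat y = y(x) and apply the chain rule, so every y-derivative picks up a y' = dy/dx factor.

With everything moved to the left-hand side, differentiate term by term:
  d/dx[sin(y)] = y'·cos(y)
  d/dx[6cos(x)] = -6sin(x)
  d/dx[-6] = 0

Separating the contributions that come from x directly and those that come through y:
  without y':      -6sin(x)
  multiplying y':  cos(y)

so (-6sin(x)) + (cos(y))·y' = 0, and therefore
  dy/dx = -(-6sin(x))/(cos(y)) = 6sin(x)/cos(y)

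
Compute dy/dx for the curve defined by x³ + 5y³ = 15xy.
Differentiate the relation implicitly: treat y = y(x) and apply the chain rule, so every y-derivative picks up a y' = dy/dx factor.

With everything moved to the left-hand side, differentiate term by term:
  d/dx[x^3] = 3x^2
  d/dx[-15xy] = -15x·y' - 15y
  d/dx[5y^3] = 15y^2·y'

Separating the contributions that come from x directly and those that come through y:
  without y':      3x^2 - 15y
  multiplying y':  -15x + 15y^2

so (3x^2 - 15y) + (-15x + 15y^2)·y' = 0, and therefore
  dy/dx = -(3x^2 - 15y)/(-15x + 15y^2) = (x^2/5 - y)/(x - y^2)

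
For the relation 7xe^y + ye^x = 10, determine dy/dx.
Take d/dx of both sides. Since y is implicitly a function of x, the chain rule attaches a y' = dy/dx factor whenever we differentiate through y.

Set F(x, y) = (left side) − (right side), so the curve is F = 0. Differentiating each term of F:
  d/dx[7x·e^(y)] = 7x·y'·e^(y) + 7e^(y)
  d/dx[y·e^(x)] = y·e^(x) + y'·e^(x)
  d/dx[-10] = 0

Collecting, the y'-free part is the partial derivative in x and the y' coefficient is the partial derivative in y:
  ∂F/∂x = y·e^(x) + 7e^(y)
  ∂F/∂y = 7x·e^(y) + e^(x)

so d/dx[F(x, y(x))] = ∂F/∂x + (∂F/∂y)·y' = 0. Rearranging,
  dy/dx = -(∂F/∂x)/(∂F/∂y) = -(y·e^(x) + 7e^(y))/(7x·e^(y) + e^(x)) = (-y·e^(x) - 7e^(y))/(7x·e^(y) + e^(x))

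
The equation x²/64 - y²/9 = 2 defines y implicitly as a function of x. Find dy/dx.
Differentiate the relation implicitly: treat y = y(x) and apply the chain rule, so every y-derivative picks up a y' = dy/dx factor.

With everything moved to the left-hand side, differentiate term by term:
  d/dx[x^2/64] = x/32
  d/dx[-y^2/9] = -2y·y'/9
  d/dx[-2] = 0

Separating the contributions that come from x directly and those that come through y:
  without y':      x/32
  multiplying y':  -2y/9

so (x/32) + (-2y/9)·y' = 0, and therefore
  dy/dx = -(x/32)/(-2y/9) = 9x/(64y)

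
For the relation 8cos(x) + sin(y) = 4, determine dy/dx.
Differentiate both sides with respect to x, treating y as y(x). By the chain rule, any term containing y contributes a factor of y' = dy/dx when we differentiate it.

Move every term to one side and write the relation as F(x, y) = 0. Term by term,
  d/dx[sin(y)] = y'·cos(y)
  d/dx[8cos(x)] = -8sin(x)
  d/dx[-4] = 0

The pieces without y' make up ∂F/∂x and the coefficient of y' is ∂F/∂y:
  ∂F/∂x = -8sin(x),
  ∂F/∂y = cos(y).

Since d/dx[F] = ∂F/∂x + (∂F/∂y)·y' = 0, solve for y':
  (∂F/∂y)·y' = -∂F/∂x
  dy/dx = -(∂F/∂x)/(∂F/∂y) = -(-8sin(x))/(cos(y)) = 8sin(x)/cos(y)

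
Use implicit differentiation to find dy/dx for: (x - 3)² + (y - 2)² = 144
Differentiate both sides with respect to x, treating y as y(x). By the chain rule, any term containing y contributes a factor of y' = dy/dx when we differentiate it.

Move every term to one side and write the relation as F(x, y) = 0. Term by term,
  d/dx[(x - 3)^2] = 2x - 6
  d/dx[(y - 2)^2] = 2·y'(y - 2)
  d/dx[-144] = 0

The pieces without y' make up ∂F/∂x and the coefficient of y' is ∂F/∂y:
  ∂F/∂x = 2x - 6,
  ∂F/∂y = 2y - 4.

Since d/dx[F] = ∂F/∂x + (∂F/∂y)·y' = 0, solve for y':
  (∂F/∂y)·y' = -∂F/∂x
  dy/dx = -(∂F/∂x)/(∂F/∂y) = -(2x - 6)/(2y - 4) = (3 - x)/(y - 2)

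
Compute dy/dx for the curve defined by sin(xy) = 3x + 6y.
Apply d/dx to both sides, remembering that y depends on x. Each occurrence of y therefore brings in a y' = dy/dx via the chain rule.

With F(x, y) equal to the left-hand side minus the right, differentiate F term by term:
  d/dx[-3x] = -3
  d/dx[-6y] = -6·y'
  d/dx[sin(xy)] = (x·y' + y)·cos(xy)
Adding these up, d/dx[F] = 0 becomes
  (y·cos(xy) - 3) + (x·cos(xy) - 6)·y' = 0,
so isolating y',
  dy/dx = -(y·cos(xy) - 3)/(x·cos(xy) - 6) = (-y·cos(xy) + 3)/(x·cos(xy) - 6)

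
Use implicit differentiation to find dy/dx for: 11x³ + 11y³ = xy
Differentiate the relation implicitly: treat y = y(x) and apply the chain rule, so every y-derivative picks up a y' = dy/dx factor.

With everything moved to the left-hand side, differentiate term by term:
  d/dx[11x^3] = 33x^2
  d/dx[-xy] = -x·y' - y
  d/dx[11y^3] = 33y^2·y'

Separating the contributions that come from x directly and those that come through y:
  without y':      33x^2 - y
  multiplying y':  -x + 33y^2

so (33x^2 - y) + (-x + 33y^2)·y' = 0, and therefore
  dy/dx = -(33x^2 - y)/(-x + 33y^2) = (33x^2 - y)/(x - 33y^2)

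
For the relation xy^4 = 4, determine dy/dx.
Apply d/dx to both sides, remembering that y depends on x. Each occurrence of y therefore brings in a y' = dy/dx via the chain rule.

With F(x, y) equal to the left-hand side minus the right, differentiate F term by term:
  d/dx[xy^4] = 4xy^3·y' + y^4
  d/dx[-4] = 0
Adding these up, d/dx[F] = 0 becomes
  (y^4) + (4xy^3)·y' = 0,
so isolating y',
  dy/dx = -(y^4)/(4xy^3) = -y/(4x)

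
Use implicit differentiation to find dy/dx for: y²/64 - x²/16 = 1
Take d/dx of both sides. Since y is implicitly a function of x, the chain rule attaches a y' = dy/dx factor whenever we differentiate through y.

Set F(x, y) = (left side) − (right side), so the curve is F = 0. Differentiating each term of F:
  d/dx[-x^2/16] = -x/8
  d/dx[y^2/64] = y·y'/32
  d/dx[-1] = 0

Collecting, the y'-free part is the partial derivative in x and the y' coefficient is the partial derivative in y:
  ∂F/∂x = -x/8
  ∂F/∂y = y/32

so d/dx[F(x, y(x))] = ∂F/∂x + (∂F/∂y)·y' = 0. Rearranging,
  dy/dx = -(∂F/∂x)/(∂F/∂y) = -(-x/8)/(y/32) = 4x/y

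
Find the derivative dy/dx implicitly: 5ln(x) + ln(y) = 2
Take d/dx of both sides. Since y is implicitly a function of x, the chain rule attaches a y' = dy/dx factor whenever we differentiate through y.

Set F(x, y) = (left side) − (right side), so the curve is F = 0. Differentiating each term of F:
  d/dx[5ln(x)] = 5/x
  d/dx[ln(y)] = y'/y
  d/dx[-2] = 0

Collecting, the y'-free part is the partial derivative in x and the y' coefficient is the partial derivative in y:
  ∂F/∂x = 5/x
  ∂F/∂y = 1/y

so d/dx[F(x, y(x))] = ∂F/∂x + (∂F/∂y)·y' = 0. Rearranging,
  dy/dx = -(∂F/∂x)/(∂F/∂y) = -(5/x)/(1/y) = -5y/x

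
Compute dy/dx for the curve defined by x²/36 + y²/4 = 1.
Differentiate the relation implicitly: treat y = y(x) and apply the chain rule, so every y-derivative picks up a y' = dy/dx factor.

With everything moved to the left-hand side, differentiate term by term:
  d/dx[x^2/36] = x/18
  d/dx[y^2/4] = y·y'/2
  d/dx[-1] = 0

Separating the contributions that come from x directly and those that come through y:
  without y':      x/18
  multiplying y':  y/2

so (x/18) + (y/2)·y' = 0, and therefore
  dy/dx = -(x/18)/(y/2) = -x/(9y)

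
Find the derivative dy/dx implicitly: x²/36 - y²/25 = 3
Take d/dx of both sides. Since y is implicitly a function of x, the chain rule attaches a y' = dy/dx factor whenever we differentiate through y.

Set F(x, y) = (left side) − (right side), so the curve is F = 0. Differentiating each term of F:
  d/dx[x^2/36] = x/18
  d/dx[-y^2/25] = -2y·y'/25
  d/dx[-3] = 0

Collecting, the y'-free part is the partial derivative in x and the y' coefficient is the partial derivative in y:
  ∂F/∂x = x/18
  ∂F/∂y = -2y/25

so d/dx[F(x, y(x))] = ∂F/∂x + (∂F/∂y)·y' = 0. Rearranging,
  dy/dx = -(∂F/∂x)/(∂F/∂y) = -(x/18)/(-2y/25) = 25x/(36y)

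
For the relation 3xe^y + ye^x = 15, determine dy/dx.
Differentiate both sides with respect to x, treating y as y(x). By the chain rule, any term containing y contributes a factor of y' = dy/dx when we differentiate it.

Move every term to one side and write the relation as F(x, y) = 0. Term by term,
  d/dx[3x·e^(y)] = 3x·y'·e^(y) + 3e^(y)
  d/dx[y·e^(x)] = y·e^(x) + y'·e^(x)
  d/dx[-15] = 0

The pieces without y' make up ∂F/∂x and the coefficient of y' is ∂F/∂y:
  ∂F/∂x = y·e^(x) + 3e^(y),
  ∂F/∂y = 3x·e^(y) + e^(x).

Since d/dx[F] = ∂F/∂x + (∂F/∂y)·y' = 0, solve for y':
  (∂F/∂y)·y' = -∂F/∂x
  dy/dx = -(∂F/∂x)/(∂F/∂y) = -(y·e^(x) + 3e^(y))/(3x·e^(y) + e^(x)) = (-y·e^(x) - 3e^(y))/(3x·e^(y) + e^(x))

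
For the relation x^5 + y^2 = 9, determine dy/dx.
Differentiate both sides with respect to x, treating y as y(x). By the chain rule, any term containing y contributes a factor of y' = dy/dx when we differentiate it.

Move every term to one side and write the relation as F(x, y) = 0. Term by term,
  d/dx[x^5] = 5x^4
  d/dx[y^2] = 2y·y'
  d/dx[-9] = 0

The pieces without y' make up ∂F/∂x and the coefficient of y' is ∂F/∂y:
  ∂F/∂x = 5x^4,
  ∂F/∂y = 2y.

Since d/dx[F] = ∂F/∂x + (∂F/∂y)·y' = 0, solve for y':
  (∂F/∂y)·y' = -∂F/∂x
  dy/dx = -(∂F/∂x)/(∂F/∂y) = -(5x^4)/(2y) = -5x^4/(2y)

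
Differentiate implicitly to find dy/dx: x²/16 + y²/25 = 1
Differentiate both sides with respect to x, treating y as y(x). By the chain rule, any term containing y contributes a factor of y' = dy/dx when we differentiate it.

Move every term to one side and write the relation as F(x, y) = 0. Term by term,
  d/dx[x^2/16] = x/8
  d/dx[y^2/25] = 2y·y'/25
  d/dx[-1] = 0

The pieces without y' make up ∂F/∂x and the coefficient of y' is ∂F/∂y:
  ∂F/∂x = x/8,
  ∂F/∂y = 2y/25.

Since d/dx[F] = ∂F/∂x + (∂F/∂y)·y' = 0, solve for y':
  (∂F/∂y)·y' = -∂F/∂x
  dy/dx = -(∂F/∂x)/(∂F/∂y) = -(x/8)/(2y/25) = -25x/(16y)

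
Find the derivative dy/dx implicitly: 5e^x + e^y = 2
Differentiate the relation implicitly: treat y = y(x) and apply the chain rule, so every y-derivative picks up a y' = dy/dx factor.

With everything moved to the left-hand side, differentiate term by term:
  d/dx[5e^(x)] = 5e^(x)
  d/dx[e^(y)] = y'·e^(y)
  d/dx[-2] = 0

Separating the contributions that come from x directly and those that come through y:
  without y':      5e^(x)
  multiplying y':  e^(y)

so (5e^(x)) + (e^(y))·y' = 0, and therefore
  dy/dx = -(5e^(x))/(e^(y)) = -5e^(x - y)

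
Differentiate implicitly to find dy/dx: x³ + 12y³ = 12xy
Apply d/dx to both sides, remembering that y depends on x. Each occurrence of y therefore brings in a y' = dy/dx via the chain rule.

With F(x, y) equal to the left-hand side minus the right, differentiate F term by term:
  d/dx[x^3] = 3x^2
  d/dx[-12xy] = -12x·y' - 12y
  d/dx[12y^3] = 36y^2·y'
Adding these up, d/dx[F] = 0 becomes
  (3x^2 - 12y) + (-12x + 36y^2)·y' = 0,
so isolating y',
  dy/dx = -(3x^2 - 12y)/(-12x + 36y^2) = (x^2/4 - y)/(x - 3y^2)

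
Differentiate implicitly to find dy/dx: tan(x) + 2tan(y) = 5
Take d/dx of both sides. Since y is implicitly a function of x, the chain rule attaches a y' = dy/dx factor whenever we differentiate through y.

Set F(x, y) = (left side) − (right side), so the curve is F = 0. Differentiating each term of F:
  d/dx[tan(x)] = tan(x)^2 + 1
  d/dx[2tan(y)] = 2·y'(tan(y)^2 + 1)
  d/dx[-5] = 0

Collecting, the y'-free part is the partial derivative in x and the y' coefficient is the partial derivative in y:
  ∂F/∂x = tan(x)^2 + 1
  ∂F/∂y = 2tan(y)^2 + 2

so d/dx[F(x, y(x))] = ∂F/∂x + (∂F/∂y)·y' = 0. Rearranging,
  dy/dx = -(∂F/∂x)/(∂F/∂y) = -(tan(x)^2 + 1)/(2tan(y)^2 + 2) = -cos(y)^2/(2cos(x)^2)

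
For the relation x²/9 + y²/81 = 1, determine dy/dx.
Apply d/dx to both sides, remembering that y depends on x. Each occurrence of y therefore brings in a y' = dy/dx via the chain rule.

With F(x, y) equal to the left-hand side minus the right, differentiate F term by term:
  d/dx[x^2/9] = 2x/9
  d/dx[y^2/81] = 2y·y'/81
  d/dx[-1] = 0
Adding these up, d/dx[F] = 0 becomes
  (2x/9) + (2y/81)·y' = 0,
so isolating y',
  dy/dx = -(2x/9)/(2y/81) = -9x/y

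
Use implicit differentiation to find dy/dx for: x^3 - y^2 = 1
Differentiate the relation implicitly: treat y = y(x) and apply the chain rule, so every y-derivative picks up a y' = dy/dx factor.

With everything moved to the left-hand side, differentiate term by term:
  d/dx[x^3] = 3x^2
  d/dx[-y^2] = -2y·y'
  d/dx[-1] = 0

Separating the contributions that come from x directly and those that come through y:
  without y':      3x^2
  multiplying y':  -2y

so (3x^2) + (-2y)·y' = 0, and therefore
  dy/dx = -(3x^2)/(-2y) = 3x^2/(2y)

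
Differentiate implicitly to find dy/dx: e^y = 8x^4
Differentiate both sides with respect to x, treating y as y(x). By the chain rule, any term containing y contributes a factor of y' = dy/dx when we differentiate it.

Move every term to one side and write the relation as F(x, y) = 0. Term by term,
  d/dx[-8x^4] = -32x^3
  d/dx[e^(y)] = y'·e^(y)

The pieces without y' make up ∂F/∂x and the coefficient of y' is ∂F/∂y:
  ∂F/∂x = -32x^3,
  ∂F/∂y = e^(y).

Since d/dx[F] = ∂F/∂x + (∂F/∂y)·y' = 0, solve for y':
  (∂F/∂y)·y' = -∂F/∂x
  dy/dx = -(∂F/∂x)/(∂F/∂y) = -(-32x^3)/(e^(y)) = 32x^3e^(-y)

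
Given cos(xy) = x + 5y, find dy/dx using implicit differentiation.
Apply d/dx to both sides, remembering that y depends on x. Each occurrence of y therefore brings in a y' = dy/dx via the chain rule.

With F(x, y) equal to the left-hand side minus the right, differentiate F term by term:
  d/dx[-x] = -1
  d/dx[-5y] = -5·y'
  d/dx[cos(xy)] = -(x·y' + y)·sin(xy)
Adding these up, d/dx[F] = 0 becomes
  (-y·sin(xy) - 1) + (-x·sin(xy) - 5)·y' = 0,
so isolating y',
  dy/dx = -(-y·sin(xy) - 1)/(-x·sin(xy) - 5) = -(y·sin(xy) + 1)/(x·sin(xy) + 5)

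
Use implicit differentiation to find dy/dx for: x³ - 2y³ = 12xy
Take d/dx of both sides. Since y is implicitly a function of x, the chain rule attaches a y' = dy/dx factor whenever we differentiate through y.

Set F(x, y) = (left side) − (right side), so the curve is F = 0. Differentiating each term of F:
  d/dx[x^3] = 3x^2
  d/dx[-12xy] = -12x·y' - 12y
  d/dx[-2y^3] = -6y^2·y'

Collecting, the y'-free part is the partial derivative in x and the y' coefficient is the partial derivative in y:
  ∂F/∂x = 3x^2 - 12y
  ∂F/∂y = -12x - 6y^2

so d/dx[F(x, y(x))] = ∂F/∂x + (∂F/∂y)·y' = 0. Rearranging,
  dy/dx = -(∂F/∂x)/(∂F/∂y) = -(3x^2 - 12y)/(-12x - 6y^2) = (x^2 - 4y)/(2(2x + y^2))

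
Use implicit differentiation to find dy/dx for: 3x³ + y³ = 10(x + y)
Differentiate both sides with respect to x, treating y as y(x). By the chain rule, any term containing y contributes a factor of y' = dy/dx when we differentiate it.

Move every term to one side and write the relation as F(x, y) = 0. Term by term,
  d/dx[3x^3] = 9x^2
  d/dx[-10x] = -10
  d/dx[y^3] = 3y^2·y'
  d/dx[-10y] = -10·y'

The pieces without y' make up ∂F/∂x and the coefficient of y' is ∂F/∂y:
  ∂F/∂x = 9x^2 - 10,
  ∂F/∂y = 3y^2 - 10.

Since d/dx[F] = ∂F/∂x + (∂F/∂y)·y' = 0, solve for y':
  (∂F/∂y)·y' = -∂F/∂x
  dy/dx = -(∂F/∂x)/(∂F/∂y) = -(9x^2 - 10)/(3y^2 - 10) = (10 - 9x^2)/(3y^2 - 10)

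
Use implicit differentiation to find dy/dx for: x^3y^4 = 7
Differentiate the relation implicitly: treat y = y(x) and apply the chain rule, so every y-derivative picks up a y' = dy/dx factor.

With everything moved to the left-hand side, differentiate term by term:
  d/dx[x^3y^4] = 4x^3y^3·y' + 3x^2y^4
  d/dx[-7] = 0

Separating the contributions that come from x directly and those that come through y:
  without y':      3x^2y^4
  multiplying y':  4x^3y^3

so (3x^2y^4) + (4x^3y^3)·y' = 0, and therefore
  dy/dx = -(3x^2y^4)/(4x^3y^3) = -3y/(4x)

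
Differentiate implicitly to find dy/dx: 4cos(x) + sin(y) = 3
Apply d/dx to both sides, remembering that y depends on x. Each occurrence of y therefore brings in a y' = dy/dx via the chain rule.

With F(x, y) equal to the left-hand side minus the right, differentiate F term by term:
  d/dx[sin(y)] = y'·cos(y)
  d/dx[4cos(x)] = -4sin(x)
  d/dx[-3] = 0
Adding these up, d/dx[F] = 0 becomes
  (-4sin(x)) + (cos(y))·y' = 0,
so isolating y',
  dy/dx = -(-4sin(x))/(cos(y)) = 4sin(x)/cos(y)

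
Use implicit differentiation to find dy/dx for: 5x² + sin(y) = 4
Take d/dx of both sides. Since y is implicitly a function of x, the chain rule attaches a y' = dy/dx factor whenever we differentiate through y.

Set F(x, y) = (left side) − (right side), so the curve is F = 0. Differentiating each term of F:
  d/dx[5x^2] = 10x
  d/dx[sin(y)] = y'·cos(y)
  d/dx[-4] = 0

Collecting, the y'-free part is the partial derivative in x and the y' coefficient is the partial derivative in y:
  ∂F/∂x = 10x
  ∂F/∂y = cos(y)

so d/dx[F(x, y(x))] = ∂F/∂x + (∂F/∂y)·y' = 0. Rearranging,
  dy/dx = -(∂F/∂x)/(∂F/∂y) = -(10x)/(cos(y)) = -10x/cos(y)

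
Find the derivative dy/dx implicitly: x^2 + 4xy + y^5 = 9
Take d/dx of both sides. Since y is implicitly a function of x, the chain rule attaches a y' = dy/dx factor whenever we differentiate through y.

Set F(x, y) = (left side) − (right side), so the curve is F = 0. Differentiating each term of F:
  d/dx[x^2] = 2x
  d/dx[4xy] = 4x·y' + 4y
  d/dx[y^5] = 5y^4·y'
  d/dx[-9] = 0

Collecting, the y'-free part is the partial derivative in x and the y' coefficient is the partial derivative in y:
  ∂F/∂x = 2x + 4y
  ∂F/∂y = 4x + 5y^4

so d/dx[F(x, y(x))] = ∂F/∂x + (∂F/∂y)·y' = 0. Rearranging,
  dy/dx = -(∂F/∂x)/(∂F/∂y) = -(2x + 4y)/(4x + 5y^4) = 2(-x - 2y)/(4x + 5y^4)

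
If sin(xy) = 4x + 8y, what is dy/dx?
Take d/dx of both sides. Since y is implicitly a function of x, the chain rule attaches a y' = dy/dx factor whenever we differentiate through y.

Set F(x, y) = (left side) − (right side), so the curve is F = 0. Differentiating each term of F:
  d/dx[-4x] = -4
  d/dx[-8y] = -8·y'
  d/dx[sin(xy)] = (x·y' + y)·cos(xy)

Collecting, the y'-free part is the partial derivative in x and the y' coefficient is the partial derivative in y:
  ∂F/∂x = y·cos(xy) - 4
  ∂F/∂y = x·cos(xy) - 8

so d/dx[F(x, y(x))] = ∂F/∂x + (∂F/∂y)·y' = 0. Rearranging,
  dy/dx = -(∂F/∂x)/(∂F/∂y) = -(y·cos(xy) - 4)/(x·cos(xy) - 8) = (-y·cos(xy) + 4)/(x·cos(xy) - 8)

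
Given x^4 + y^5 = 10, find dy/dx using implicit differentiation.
Take d/dx of both sides. Since y is implicitly a function of x, the chain rule attaches a y' = dy/dx factor whenever we differentiate through y.

Set F(x, y) = (left side) − (right side), so the curve is F = 0. Differentiating each term of F:
  d/dx[x^4] = 4x^3
  d/dx[y^5] = 5y^4·y'
  d/dx[-10] = 0

Collecting, the y'-free part is the partial derivative in x and the y' coefficient is the partial derivative in y:
  ∂F/∂x = 4x^3
  ∂F/∂y = 5y^4

so d/dx[F(x, y(x))] = ∂F/∂x + (∂F/∂y)·y' = 0. Rearranging,
  dy/dx = -(∂F/∂x)/(∂F/∂y) = -(4x^3)/(5y^4) = -4x^3/(5y^4)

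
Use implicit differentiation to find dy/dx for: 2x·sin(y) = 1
Differentiate both sides with respect to x, treating y as y(x). By the chain rule, any term containing y contributes a factor of y' = dy/dx when we differentiate it.

Move every term to one side and write the relation as F(x, y) = 0. Term by term,
  d/dx[2x·sin(y)] = 2x·y'·cos(y) + 2sin(y)
  d/dx[-1] = 0

The pieces without y' make up ∂F/∂x and the coefficient of y' is ∂F/∂y:
  ∂F/∂x = 2sin(y),
  ∂F/∂y = 2x·cos(y).

Since d/dx[F] = ∂F/∂x + (∂F/∂y)·y' = 0, solve for y':
  (∂F/∂y)·y' = -∂F/∂x
  dy/dx = -(∂F/∂x)/(∂F/∂y) = -(2sin(y))/(2x·cos(y)) = -tan(y)/x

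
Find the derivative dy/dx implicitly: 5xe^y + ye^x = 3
Differentiate the relation implicitly: treat y = y(x) and apply the chain rule, so every y-derivative picks up a y' = dy/dx factor.

With everything moved to the left-hand side, differentiate term by term:
  d/dx[5x·e^(y)] = 5x·y'·e^(y) + 5e^(y)
  d/dx[y·e^(x)] = y·e^(x) + y'·e^(x)
  d/dx[-3] = 0

Separating the contributions that come from x directly and those that come through y:
  without y':      y·e^(x) + 5e^(y)
  multiplying y':  5x·e^(y) + e^(x)

so (y·e^(x) + 5e^(y)) + (5x·e^(y) + e^(x))·y' = 0, and therefore
  dy/dx = -(y·e^(x) + 5e^(y))/(5x·e^(y) + e^(x)) = (-y·e^(x) - 5e^(y))/(5x·e^(y) + e^(x))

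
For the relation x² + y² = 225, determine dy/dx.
Differentiate both sides with respect to x, treating y as y(x). By the chain rule, any term containing y contributes a factor of y' = dy/dx when we differentiate it.

Move every term to one side and write the relation as F(x, y) = 0. Term by term,
  d/dx[x^2] = 2x
  d/dx[y^2] = 2y·y'
  d/dx[-225] = 0

The pieces without y' make up ∂F/∂x and the coefficient of y' is ∂F/∂y:
  ∂F/∂x = 2x,
  ∂F/∂y = 2y.

Since d/dx[F] = ∂F/∂x + (∂F/∂y)·y' = 0, solve for y':
  (∂F/∂y)·y' = -∂F/∂x
  dy/dx = -(∂F/∂x)/(∂F/∂y) = -(2x)/(2y) = -x/y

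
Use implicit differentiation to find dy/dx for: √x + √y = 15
Differentiate the relation implicitly: treat y = y(x) and apply the chain rule, so every y-derivative picks up a y' = dy/dx factor.

With everything moved to the left-hand side, differentiate term by term:
  d/dx[√(x)] = 1/(2√(x))
  d/dx[√(y)] = y'/(2√(y))
  d/dx[-15] = 0

Separating the contributions that come from x directly and those that come through y:
  without y':      1/(2√(x))
  multiplying y':  1/(2√(y))

so (1/(2√(x))) + (1/(2√(y)))·y' = 0, and therefore
  dy/dx = -(1/(2√(x)))/(1/(2√(y))) = -√(y)/√(x)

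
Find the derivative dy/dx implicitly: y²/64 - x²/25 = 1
Differentiate the relation implicitly: treat y = y(x) and apply the chain rule, so every y-derivative picks up a y' = dy/dx factor.

With everything moved to the left-hand side, differentiate term by term:
  d/dx[-x^2/25] = -2x/25
  d/dx[y^2/64] = y·y'/32
  d/dx[-1] = 0

Separating the contributions that come from x directly and those that come through y:
  without y':      -2x/25
  multiplying y':  y/32

so (-2x/25) + (y/32)·y' = 0, and therefore
  dy/dx = -(-2x/25)/(y/32) = 64x/(25y)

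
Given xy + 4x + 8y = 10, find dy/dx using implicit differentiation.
Take d/dx of both sides. Since y is implicitly a function of x, the chain rule attaches a y' = dy/dx factor whenever we differentiate through y.

Set F(x, y) = (left side) − (right side), so the curve is F = 0. Differentiating each term of F:
  d/dx[xy] = x·y' + y
  d/dx[4x] = 4
  d/dx[8y] = 8·y'
  d/dx[-10] = 0

Collecting, the y'-free part is the partial derivative in x and the y' coefficient is the partial derivative in y:
  ∂F/∂x = y + 4
  ∂F/∂y = x + 8

so d/dx[F(x, y(x))] = ∂F/∂x + (∂F/∂y)·y' = 0. Rearranging,
  dy/dx = -(∂F/∂x)/(∂F/∂y) = -(y + 4)/(x + 8) = (-y - 4)/(x + 8)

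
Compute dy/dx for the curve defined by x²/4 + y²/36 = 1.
Differentiate both sides with respect to x, treating y as y(x). By the chain rule, any term containing y contributes a factor of y' = dy/dx when we differentiate it.

Move every term to one side and write the relation as F(x, y) = 0. Term by term,
  d/dx[x^2/4] = x/2
  d/dx[y^2/36] = y·y'/18
  d/dx[-1] = 0

The pieces without y' make up ∂F/∂x and the coefficient of y' is ∂F/∂y:
  ∂F/∂x = x/2,
  ∂F/∂y = y/18.

Since d/dx[F] = ∂F/∂x + (∂F/∂y)·y' = 0, solve for y':
  (∂F/∂y)·y' = -∂F/∂x
  dy/dx = -(∂F/∂x)/(∂F/∂y) = -(x/2)/(y/18) = -9x/y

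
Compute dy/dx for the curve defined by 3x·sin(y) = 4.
Differentiate the relation implicitly: treat y = y(x) and apply the chain rule, so every y-derivative picks up a y' = dy/dx factor.

With everything moved to the left-hand side, differentiate term by term:
  d/dx[3x·sin(y)] = 3x·y'·cos(y) + 3sin(y)
  d/dx[-4] = 0

Separating the contributions that come from x directly and those that come through y:
  without y':      3sin(y)
  multiplying y':  3x·cos(y)

so (3sin(y)) + (3x·cos(y))·y' = 0, and therefore
  dy/dx = -(3sin(y))/(3x·cos(y)) = -tan(y)/x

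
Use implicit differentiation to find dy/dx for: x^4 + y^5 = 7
Apply d/dx to both sides, remembering that y depends on x. Each occurrence of y therefore brings in a y' = dy/dx via the chain rule.

With F(x, y) equal to the left-hand side minus the right, differentiate F term by term:
  d/dx[x^4] = 4x^3
  d/dx[y^5] = 5y^4·y'
  d/dx[-7] = 0
Adding these up, d/dx[F] = 0 becomes
  (4x^3) + (5y^4)·y' = 0,
so isolating y',
  dy/dx = -(4x^3)/(5y^4) = -4x^3/(5y^4)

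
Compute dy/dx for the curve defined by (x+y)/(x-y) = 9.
Differentiate the relation implicitly: treat y = y(x) and apply the chain rule, so every y-derivative picks up a y' = dy/dx factor.

With everything moved to the left-hand side, differentiate term by term:
  d/dx[(x + y)/(x - y)] = (y' + 1)/(x - y) + (x + y)(y' - 1)/(x - y)^2
  d/dx[-9] = 0

Separating the contributions that come from x directly and those that come through y:
  without y':      1/(x - y) - (x + y)/(x - y)^2
  multiplying y':  1/(x - y) + (x + y)/(x - y)^2

so (1/(x - y) - (x + y)/(x - y)^2) + (1/(x - y) + (x + y)/(x - y)^2)·y' = 0, and therefore
  dy/dx = -(1/(x - y) - (x + y)/(x - y)^2)/(1/(x - y) + (x + y)/(x - y)^2)
        = -(-2y/(x - y)^2)/(2x/(x - y)^2) = y/x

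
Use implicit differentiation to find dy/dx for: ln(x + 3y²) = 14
Take d/dx of both sides. Since y is implicitly a function of x, the chain rule attaches a y' = dy/dx factor whenever we differentiate through y.

Set F(x, y) = (left side) − (right side), so the curve is F = 0. Differentiating each term of F:
  d/dx[ln(x + 3y^2)] = (6y·y' + 1)/(x + 3y^2)
  d/dx[-14] = 0

Collecting, the y'-free part is the partial derivative in x and the y' coefficient is the partial derivative in y:
  ∂F/∂x = 1/(x + 3y^2)
  ∂F/∂y = 6y/(x + 3y^2)

so d/dx[F(x, y(x))] = ∂F/∂x + (∂F/∂y)·y' = 0. Rearranging,
  dy/dx = -(∂F/∂x)/(∂F/∂y) = -(1/(x + 3y^2))/(6y/(x + 3y^2)) = -1/(6y)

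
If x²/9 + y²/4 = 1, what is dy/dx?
Take d/dx of both sides. Since y is implicitly a function of x, the chain rule attaches a y' = dy/dx factor whenever we differentiate through y.

Set F(x, y) = (left side) − (right side), so the curve is F = 0. Differentiating each term of F:
  d/dx[x^2/9] = 2x/9
  d/dx[y^2/4] = y·y'/2
  d/dx[-1] = 0

Collecting, the y'-free part is the partial derivative in x and the y' coefficient is the partial derivative in y:
  ∂F/∂x = 2x/9
  ∂F/∂y = y/2

so d/dx[F(x, y(x))] = ∂F/∂x + (∂F/∂y)·y' = 0. Rearranging,
  dy/dx = -(∂F/∂x)/(∂F/∂y) = -(2x/9)/(y/2) = -4x/(9y)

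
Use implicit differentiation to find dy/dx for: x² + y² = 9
Apply d/dx to both sides, remembering that y depends on x. Each occurrence of y therefore brings in a y' = dy/dx via the chain rule.

With F(x, y) equal to the left-hand side minus the right, differentiate F term by term:
  d/dx[x^2] = 2x
  d/dx[y^2] = 2y·y'
  d/dx[-9] = 0
Adding these up, d/dx[F] = 0 becomes
  (2x) + (2y)·y' = 0,
so isolating y',
  dy/dx = -(2x)/(2y) = -x/y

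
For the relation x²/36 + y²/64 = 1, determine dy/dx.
Take d/dx of both sides. Since y is implicitly a function of x, the chain rule attaches a y' = dy/dx factor whenever we differentiate through y.

Set F(x, y) = (left side) − (right side), so the curve is F = 0. Differentiating each term of F:
  d/dx[x^2/36] = x/18
  d/dx[y^2/64] = y·y'/32
  d/dx[-1] = 0

Collecting, the y'-free part is the partial derivative in x and the y' coefficient is the partial derivative in y:
  ∂F/∂x = x/18
  ∂F/∂y = y/32

so d/dx[F(x, y(x))] = ∂F/∂x + (∂F/∂y)·y' = 0. Rearranging,
  dy/dx = -(∂F/∂x)/(∂F/∂y) = -(x/18)/(y/32) = -16x/(9y)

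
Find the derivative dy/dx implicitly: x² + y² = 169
Differentiate both sides with respect to x, treating y as y(x). By the chain rule, any term containing y contributes a factor of y' = dy/dx when we differentiate it.

Move every term to one side and write the relation as F(x, y) = 0. Term by term,
  d/dx[x^2] = 2x
  d/dx[y^2] = 2y·y'
  d/dx[-169] = 0

The pieces without y' make up ∂F/∂x and the coefficient of y' is ∂F/∂y:
  ∂F/∂x = 2x,
  ∂F/∂y = 2y.

Since d/dx[F] = ∂F/∂x + (∂F/∂y)·y' = 0, solve for y':
  (∂F/∂y)·y' = -∂F/∂x
  dy/dx = -(∂F/∂x)/(∂F/∂y) = -(2x)/(2y) = -x/y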